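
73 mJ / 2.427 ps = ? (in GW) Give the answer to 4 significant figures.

30.08 GW

(73e-3) / (2.427e-12) = 30.0783e9 W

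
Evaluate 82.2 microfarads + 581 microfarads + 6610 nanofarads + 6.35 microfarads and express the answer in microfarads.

In microfarads:
  82.2 microfarads → 82.2
  581 microfarads → 581
  6610 nanofarads = 6610 × 10^-3 microfarads = 6.61
  6.35 microfarads → 6.35
Sum: 82.2 + 581 + 6.61 + 6.35 = 676.16

676.16 microfarads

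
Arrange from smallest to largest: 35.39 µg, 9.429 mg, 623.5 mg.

35.39 µg < 9.429 mg < 623.5 mg

35.39 µg = 0.00003539 g
9.429 mg = 0.009429 g
623.5 mg = 0.6235 g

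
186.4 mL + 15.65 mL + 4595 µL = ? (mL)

In mL:
  186.4 mL → 186.4
  15.65 mL → 15.65
  4595 µL = 4595 × 10⁻³ mL = 4.595
Sum: 186.4 + 15.65 + 4.595 = 206.645

206.645 mL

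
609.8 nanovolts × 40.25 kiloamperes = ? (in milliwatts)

609.8e-9 × 40.25e3 = 24544.45e-6 W

24.54445 milliwatts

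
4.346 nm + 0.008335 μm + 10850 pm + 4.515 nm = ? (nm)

28.046 nm

In nm:
  4.346 nm → 4.346
  0.008335 μm = 0.008335 × 10^3 nm = 8.335
  10850 pm = 10850 × 10^-3 nm = 10.85
  4.515 nm → 4.515
Sum: 4.346 + 8.335 + 10.85 + 4.515 = 28.046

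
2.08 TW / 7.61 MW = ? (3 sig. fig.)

(2.08e12) / (7.61e6) = 0.2733e6

273000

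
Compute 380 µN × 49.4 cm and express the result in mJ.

380e-6 × 49.4e-2 = 18772e-8 J

0.18772 mJ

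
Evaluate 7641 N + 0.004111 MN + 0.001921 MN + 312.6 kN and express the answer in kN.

In kN:
  7641 N = 7641e-3 kN = 7.641
  0.004111 MN = 0.004111e3 kN = 4.111
  0.001921 MN = 0.001921e3 kN = 1.921
  312.6 kN → 312.6
Sum: 7.641 + 4.111 + 1.921 + 312.6 = 326.273

326.273 kN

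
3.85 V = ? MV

0.00000385 MV

(no prefix) = 10^0, mega = 10^6; factor is 10^-6.
3.85 × 10^-6 = 0.00000385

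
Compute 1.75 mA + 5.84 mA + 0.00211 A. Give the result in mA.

In mA:
  1.75 mA → 1.75
  5.84 mA → 5.84
  0.00211 A = 0.00211 × 10³ mA = 2.11
Sum: 1.75 + 5.84 + 2.11 = 9.7

9.7 mA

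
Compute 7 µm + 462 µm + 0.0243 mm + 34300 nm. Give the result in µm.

In µm:
  7 µm → 7
  462 µm → 462
  0.0243 mm = 0.0243 × 10^3 µm = 24.3
  34300 nm = 34300 × 10^-3 µm = 34.3
Sum: 7 + 462 + 24.3 + 34.3 = 527.6

527.6 µm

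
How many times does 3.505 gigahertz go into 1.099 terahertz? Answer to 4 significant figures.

(1.099 × 10^12) / (3.505 × 10^9) = 0.31355 × 10^3

313.6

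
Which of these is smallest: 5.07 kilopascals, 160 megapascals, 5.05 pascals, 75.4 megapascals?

5.05 pascals

5.07 kilopascals = 5070 pascals
160 megapascals = 160000000 pascals
5.05 pascals = 5.05 pascals
75.4 megapascals = 75400000 pascals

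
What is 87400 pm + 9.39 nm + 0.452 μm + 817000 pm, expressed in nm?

In nm:
  87400 pm = 87400 × 10⁻³ nm = 87.4
  9.39 nm → 9.39
  0.452 μm = 0.452 × 10³ nm = 452
  817000 pm = 817000 × 10⁻³ nm = 817
Sum: 87.4 + 9.39 + 452 + 817 = 1365.79

1365.79 nm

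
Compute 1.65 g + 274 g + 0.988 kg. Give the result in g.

1263.65 g

In g:
  1.65 g → 1.65
  274 g → 274
  0.988 kg = 0.988e3 g = 988
Sum: 1.65 + 274 + 988 = 1263.65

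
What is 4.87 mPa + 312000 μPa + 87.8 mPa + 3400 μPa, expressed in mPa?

In mPa:
  4.87 mPa → 4.87
  312000 μPa = 312000e-3 mPa = 312
  87.8 mPa → 87.8
  3400 μPa = 3400e-3 mPa = 3.4
Sum: 4.87 + 312 + 87.8 + 3.4 = 408.07

408.07 mPa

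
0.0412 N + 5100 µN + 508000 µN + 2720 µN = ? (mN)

557.02 mN

In mN:
  0.0412 N = 0.0412e3 mN = 41.2
  5100 µN = 5100e-3 mN = 5.1
  508000 µN = 508000e-3 mN = 508
  2720 µN = 2720e-3 mN = 2.72
Sum: 41.2 + 5.1 + 508 + 2.72 = 557.02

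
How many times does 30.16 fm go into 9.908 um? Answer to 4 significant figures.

(9.908 × 10⁻⁶) / (30.16 × 10⁻¹⁵) = 0.32851 × 10⁹

328500000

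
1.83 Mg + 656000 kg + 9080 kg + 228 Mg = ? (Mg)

894.91 Mg

In Mg:
  1.83 Mg → 1.83
  656000 kg = 656000e-3 Mg = 656
  9080 kg = 9080e-3 Mg = 9.08
  228 Mg → 228
Sum: 1.83 + 656 + 9.08 + 228 = 894.91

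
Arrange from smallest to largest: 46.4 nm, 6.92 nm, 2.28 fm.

46.4 nm = 0.0000000464 m
6.92 nm = 0.00000000692 m
2.28 fm = 0.00000000000000228 m

2.28 fm < 6.92 nm < 46.4 nm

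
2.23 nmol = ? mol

nano = 10^-9, (no prefix) = 10^0; factor is 10^-9.
2.23 × 10^-9 = 0.00000000223

0.00000000223 mol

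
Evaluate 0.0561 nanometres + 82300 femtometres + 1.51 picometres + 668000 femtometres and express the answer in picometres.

807.91 picometres

In picometres:
  0.0561 nanometres = 0.0561e3 picometres = 56.1
  82300 femtometres = 82300e-3 picometres = 82.3
  1.51 picometres → 1.51
  668000 femtometres = 668000e-3 picometres = 668
Sum: 56.1 + 82.3 + 1.51 + 668 = 807.91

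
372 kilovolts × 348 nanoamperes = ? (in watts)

372 × 10^3 × 348 × 10^-9 = 129456 × 10^-6 W

0.129456 watts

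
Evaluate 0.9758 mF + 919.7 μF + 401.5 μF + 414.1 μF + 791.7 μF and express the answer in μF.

In μF:
  0.9758 mF = 0.9758 × 10³ μF = 975.8
  919.7 μF → 919.7
  401.5 μF → 401.5
  414.1 μF → 414.1
  791.7 μF → 791.7
Sum: 975.8 + 919.7 + 401.5 + 414.1 + 791.7 = 3502.8

3502.8 μF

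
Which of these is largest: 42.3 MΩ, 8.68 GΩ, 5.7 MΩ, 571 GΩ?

42.3 MΩ = 42300000 Ω
8.68 GΩ = 8680000000 Ω
5.7 MΩ = 5700000 Ω
571 GΩ = 571000000000 Ω

571 GΩ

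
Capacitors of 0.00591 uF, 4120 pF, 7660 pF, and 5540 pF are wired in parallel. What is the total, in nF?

In nF:
  0.00591 uF = 0.00591e3 nF = 5.91
  4120 pF = 4120e-3 nF = 4.12
  7660 pF = 7660e-3 nF = 7.66
  5540 pF = 5540e-3 nF = 5.54
Sum: 5.91 + 4.12 + 7.66 + 5.54 = 23.23

23.23 nF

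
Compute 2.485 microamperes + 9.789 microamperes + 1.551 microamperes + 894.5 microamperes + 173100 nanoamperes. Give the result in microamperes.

In microamperes:
  2.485 microamperes → 2.485
  9.789 microamperes → 9.789
  1.551 microamperes → 1.551
  894.5 microamperes → 894.5
  173100 nanoamperes = 173100e-3 microamperes = 173.1
Sum: 2.485 + 9.789 + 1.551 + 894.5 + 173.1 = 1081.425

1081.425 microamperes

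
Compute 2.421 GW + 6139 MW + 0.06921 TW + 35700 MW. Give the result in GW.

In GW:
  2.421 GW → 2.421
  6139 MW = 6139e-3 GW = 6.139
  0.06921 TW = 0.06921e3 GW = 69.21
  35700 MW = 35700e-3 GW = 35.7
Sum: 2.421 + 6.139 + 69.21 + 35.7 = 113.47

113.47 GW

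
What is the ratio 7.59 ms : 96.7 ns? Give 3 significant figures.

(7.59e-3) / (96.7e-9) = 0.07849e6

78500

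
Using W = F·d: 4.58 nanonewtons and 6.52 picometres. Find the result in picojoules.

0.0000000298616 picojoules

4.58 × 10⁻⁹ × 6.52 × 10⁻¹² = 29.8616 × 10⁻²¹ J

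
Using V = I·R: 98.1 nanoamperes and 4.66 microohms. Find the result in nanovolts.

98.1e-9 × 4.66e-6 = 457.146e-15 V

0.000457146 nanovolts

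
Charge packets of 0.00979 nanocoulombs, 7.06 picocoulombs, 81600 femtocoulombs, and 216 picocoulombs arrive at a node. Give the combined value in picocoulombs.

314.45 picocoulombs

In picocoulombs:
  0.00979 nanocoulombs = 0.00979e3 picocoulombs = 9.79
  7.06 picocoulombs → 7.06
  81600 femtocoulombs = 81600e-3 picocoulombs = 81.6
  216 picocoulombs → 216
Sum: 9.79 + 7.06 + 81.6 + 216 = 314.45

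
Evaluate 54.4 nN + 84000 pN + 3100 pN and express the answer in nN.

In nN:
  54.4 nN → 54.4
  84000 pN = 84000e-3 nN = 84
  3100 pN = 3100e-3 nN = 3.1
Sum: 54.4 + 84 + 3.1 = 141.5

141.5 nN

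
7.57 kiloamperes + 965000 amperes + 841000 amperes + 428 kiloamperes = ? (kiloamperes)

2241.57 kiloamperes

In kiloamperes:
  7.57 kiloamperes → 7.57
  965000 amperes = 965000 × 10⁻³ kiloamperes = 965
  841000 amperes = 841000 × 10⁻³ kiloamperes = 841
  428 kiloamperes → 428
Sum: 7.57 + 965 + 841 + 428 = 2241.57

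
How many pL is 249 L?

249000000000000 pL

(no prefix) = 10^0, pico = 10^-12; factor is 10^12.
249 × 10^12 = 249000000000000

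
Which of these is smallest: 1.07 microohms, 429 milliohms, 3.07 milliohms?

1.07 microohms = 0.00000107 ohms
429 milliohms = 0.429 ohms
3.07 milliohms = 0.00307 ohms

1.07 microohms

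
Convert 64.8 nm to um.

nano = 10^-9, micro = 10^-6; factor is 10^-3.
64.8 × 10^-3 = 0.0648

0.0648 um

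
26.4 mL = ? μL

26400 μL

milli = 1e-3, micro = 1e-6; factor is 1e3.
26.4 × 1e3 = 26400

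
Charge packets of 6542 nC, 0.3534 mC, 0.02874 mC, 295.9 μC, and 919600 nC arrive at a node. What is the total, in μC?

In μC:
  6542 nC = 6542e-3 μC = 6.542
  0.3534 mC = 0.3534e3 μC = 353.4
  0.02874 mC = 0.02874e3 μC = 28.74
  295.9 μC → 295.9
  919600 nC = 919600e-3 μC = 919.6
Sum: 6.542 + 353.4 + 28.74 + 295.9 + 919.6 = 1604.182

1604.182 μC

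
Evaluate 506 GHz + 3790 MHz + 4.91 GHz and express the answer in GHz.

In GHz:
  506 GHz → 506
  3790 MHz = 3790 × 10⁻³ GHz = 3.79
  4.91 GHz → 4.91
Sum: 506 + 3.79 + 4.91 = 514.7

514.7 GHz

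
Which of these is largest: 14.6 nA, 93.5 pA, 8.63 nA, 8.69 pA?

14.6 nA

14.6 nA = 0.0000000146 A
93.5 pA = 0.0000000000935 A
8.63 nA = 0.00000000863 A
8.69 pA = 0.00000000000869 A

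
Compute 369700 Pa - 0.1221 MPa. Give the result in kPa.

In kPa:
  369700 Pa = 369700 × 10^-3 kPa = 369.7
  0.1221 MPa = 0.1221 × 10^3 kPa = 122.1
Difference: 369.7 - 122.1 = 247.6

247.6 kPa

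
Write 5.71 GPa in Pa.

5710000000 Pa

giga = 10^9, (no prefix) = 10^0; factor is 10^9.
5.71 × 10^9 = 5710000000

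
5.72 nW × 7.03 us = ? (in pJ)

5.72e-9 × 7.03e-6 = 40.2116e-15 J

0.0402116 pJ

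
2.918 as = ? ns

0.000000002918 ns

atto = 10^-18, nano = 10^-9; factor is 10^-9.
2.918 × 10^-9 = 0.000000002918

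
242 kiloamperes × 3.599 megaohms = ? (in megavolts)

870958 megavolts

242e3 × 3.599e6 = 870.958e9 V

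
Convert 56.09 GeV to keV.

giga = 1e9, kilo = 1e3; factor is 1e6.
56.09 × 1e6 = 56090000

56090000 keV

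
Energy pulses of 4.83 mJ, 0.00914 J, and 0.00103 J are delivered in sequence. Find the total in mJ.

15 mJ

In mJ:
  4.83 mJ → 4.83
  0.00914 J = 0.00914e3 mJ = 9.14
  0.00103 J = 0.00103e3 mJ = 1.03
Sum: 4.83 + 9.14 + 1.03 = 15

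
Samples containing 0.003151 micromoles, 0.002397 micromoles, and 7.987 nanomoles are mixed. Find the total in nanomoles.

In nanomoles:
  0.003151 micromoles = 0.003151 × 10^3 nanomoles = 3.151
  0.002397 micromoles = 0.002397 × 10^3 nanomoles = 2.397
  7.987 nanomoles → 7.987
Sum: 3.151 + 2.397 + 7.987 = 13.535

13.535 nanomoles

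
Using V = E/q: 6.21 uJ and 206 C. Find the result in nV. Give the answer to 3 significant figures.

30.1 nV

(6.21 × 10⁻⁶) / (206) = 0.030146 × 10⁻⁶ V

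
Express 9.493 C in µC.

9493000 µC

(no prefix) = 10^0, micro = 10^-6; factor is 10^6.
9.493 × 10^6 = 9493000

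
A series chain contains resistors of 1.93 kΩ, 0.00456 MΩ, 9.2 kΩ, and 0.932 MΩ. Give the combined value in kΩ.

947.69 kΩ

In kΩ:
  1.93 kΩ → 1.93
  0.00456 MΩ = 0.00456e3 kΩ = 4.56
  9.2 kΩ → 9.2
  0.932 MΩ = 0.932e3 kΩ = 932
Sum: 1.93 + 4.56 + 9.2 + 932 = 947.69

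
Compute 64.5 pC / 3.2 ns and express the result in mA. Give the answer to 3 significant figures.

(64.5 × 10⁻¹²) / (3.2 × 10⁻⁹) = 20.156 × 10⁻³ A

20.2 mA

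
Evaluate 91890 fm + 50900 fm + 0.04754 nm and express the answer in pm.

190.33 pm

In pm:
  91890 fm = 91890 × 10⁻³ pm = 91.89
  50900 fm = 50900 × 10⁻³ pm = 50.9
  0.04754 nm = 0.04754 × 10³ pm = 47.54
Sum: 91.89 + 50.9 + 47.54 = 190.33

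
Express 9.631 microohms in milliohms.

micro = 10^-6, milli = 10^-3; factor is 10^-3.
9.631 × 10^-3 = 0.009631

0.009631 milliohms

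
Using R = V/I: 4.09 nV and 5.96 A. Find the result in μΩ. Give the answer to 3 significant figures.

(4.09e-9) / (5.96) = 0.68624e-9 Ω

0.000686 μΩ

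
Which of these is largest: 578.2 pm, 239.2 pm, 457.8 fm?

578.2 pm = 0.0000000005782 m
239.2 pm = 0.0000000002392 m
457.8 fm = 0.0000000000004578 m

578.2 pm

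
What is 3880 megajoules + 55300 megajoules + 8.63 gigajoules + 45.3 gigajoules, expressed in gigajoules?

113.11 gigajoules

In gigajoules:
  3880 megajoules = 3880 × 10⁻³ gigajoules = 3.88
  55300 megajoules = 55300 × 10⁻³ gigajoules = 55.3
  8.63 gigajoules → 8.63
  45.3 gigajoules → 45.3
Sum: 3.88 + 55.3 + 8.63 + 45.3 = 113.11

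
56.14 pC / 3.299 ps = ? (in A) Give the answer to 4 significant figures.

17.02 A

(56.14 × 10⁻¹²) / (3.299 × 10⁻¹²) = 17.0173 A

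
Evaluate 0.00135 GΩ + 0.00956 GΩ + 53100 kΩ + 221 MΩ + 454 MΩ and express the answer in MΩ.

In MΩ:
  0.00135 GΩ = 0.00135e3 MΩ = 1.35
  0.00956 GΩ = 0.00956e3 MΩ = 9.56
  53100 kΩ = 53100e-3 MΩ = 53.1
  221 MΩ → 221
  454 MΩ → 454
Sum: 1.35 + 9.56 + 53.1 + 221 + 454 = 739.01

739.01 MΩ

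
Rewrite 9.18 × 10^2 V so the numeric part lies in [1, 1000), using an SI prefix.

= 918 V; mantissa already in [1, 1000).

918 V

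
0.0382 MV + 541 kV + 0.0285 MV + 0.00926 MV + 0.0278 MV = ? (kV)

644.76 kV

In kV:
  0.0382 MV = 0.0382e3 kV = 38.2
  541 kV → 541
  0.0285 MV = 0.0285e3 kV = 28.5
  0.00926 MV = 0.00926e3 kV = 9.26
  0.0278 MV = 0.0278e3 kV = 27.8
Sum: 38.2 + 541 + 28.5 + 9.26 + 27.8 = 644.76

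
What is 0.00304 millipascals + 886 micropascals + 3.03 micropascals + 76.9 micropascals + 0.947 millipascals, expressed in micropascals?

1915.97 micropascals

In micropascals:
  0.00304 millipascals = 0.00304 × 10^3 micropascals = 3.04
  886 micropascals → 886
  3.03 micropascals → 3.03
  76.9 micropascals → 76.9
  0.947 millipascals = 0.947 × 10^3 micropascals = 947
Sum: 3.04 + 886 + 3.03 + 76.9 + 947 = 1915.97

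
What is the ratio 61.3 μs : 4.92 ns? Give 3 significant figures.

12500

(61.3 × 10^-6) / (4.92 × 10^-9) = 12.46 × 10^3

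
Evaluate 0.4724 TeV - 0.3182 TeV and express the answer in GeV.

In GeV:
  0.4724 TeV = 0.4724e3 GeV = 472.4
  0.3182 TeV = 0.3182e3 GeV = 318.2
Difference: 472.4 - 318.2 = 154.2

154.2 GeV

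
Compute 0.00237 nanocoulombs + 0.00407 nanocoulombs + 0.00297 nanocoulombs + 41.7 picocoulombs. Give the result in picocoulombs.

In picocoulombs:
  0.00237 nanocoulombs = 0.00237 × 10³ picocoulombs = 2.37
  0.00407 nanocoulombs = 0.00407 × 10³ picocoulombs = 4.07
  0.00297 nanocoulombs = 0.00297 × 10³ picocoulombs = 2.97
  41.7 picocoulombs → 41.7
Sum: 2.37 + 4.07 + 2.97 + 41.7 = 51.11

51.11 picocoulombs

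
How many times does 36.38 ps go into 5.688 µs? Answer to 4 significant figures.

(5.688e-6) / (36.38e-12) = 0.15635e6

156300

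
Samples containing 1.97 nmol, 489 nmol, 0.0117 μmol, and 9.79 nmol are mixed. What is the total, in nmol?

512.46 nmol

In nmol:
  1.97 nmol → 1.97
  489 nmol → 489
  0.0117 μmol = 0.0117 × 10³ nmol = 11.7
  9.79 nmol → 9.79
Sum: 1.97 + 489 + 11.7 + 9.79 = 512.46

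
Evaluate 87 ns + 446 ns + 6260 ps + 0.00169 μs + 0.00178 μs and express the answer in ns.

542.73 ns

In ns:
  87 ns → 87
  446 ns → 446
  6260 ps = 6260 × 10^-3 ns = 6.26
  0.00169 μs = 0.00169 × 10^3 ns = 1.69
  0.00178 μs = 0.00178 × 10^3 ns = 1.78
Sum: 87 + 446 + 6.26 + 1.69 + 1.78 = 542.73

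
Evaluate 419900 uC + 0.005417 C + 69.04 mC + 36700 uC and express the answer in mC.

531.057 mC

In mC:
  419900 uC = 419900e-3 mC = 419.9
  0.005417 C = 0.005417e3 mC = 5.417
  69.04 mC → 69.04
  36700 uC = 36700e-3 mC = 36.7
Sum: 419.9 + 5.417 + 69.04 + 36.7 = 531.057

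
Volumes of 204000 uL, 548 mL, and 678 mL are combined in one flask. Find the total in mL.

In mL:
  204000 uL = 204000e-3 mL = 204
  548 mL → 548
  678 mL → 678
Sum: 204 + 548 + 678 = 1430

1430 mL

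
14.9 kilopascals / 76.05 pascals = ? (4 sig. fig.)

(14.9 × 10³) / (76.05) = 0.19592 × 10³

195.9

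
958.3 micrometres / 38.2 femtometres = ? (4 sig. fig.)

(958.3 × 10^-6) / (38.2 × 10^-15) = 25.086 × 10^9

25090000000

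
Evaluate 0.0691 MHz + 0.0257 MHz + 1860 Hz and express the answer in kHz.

In kHz:
  0.0691 MHz = 0.0691 × 10³ kHz = 69.1
  0.0257 MHz = 0.0257 × 10³ kHz = 25.7
  1860 Hz = 1860 × 10⁻³ kHz = 1.86
Sum: 69.1 + 25.7 + 1.86 = 96.66

96.66 kHz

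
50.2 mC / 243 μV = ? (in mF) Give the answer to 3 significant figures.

(50.2 × 10⁻³) / (243 × 10⁻⁶) = 0.20658 × 10³ F

207000 mF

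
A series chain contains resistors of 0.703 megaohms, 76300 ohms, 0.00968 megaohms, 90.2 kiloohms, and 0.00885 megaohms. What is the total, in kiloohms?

In kiloohms:
  0.703 megaohms = 0.703 × 10^3 kiloohms = 703
  76300 ohms = 76300 × 10^-3 kiloohms = 76.3
  0.00968 megaohms = 0.00968 × 10^3 kiloohms = 9.68
  90.2 kiloohms → 90.2
  0.00885 megaohms = 0.00885 × 10^3 kiloohms = 8.85
Sum: 703 + 76.3 + 9.68 + 90.2 + 8.85 = 888.03

888.03 kiloohms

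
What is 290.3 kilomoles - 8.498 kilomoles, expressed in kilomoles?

281.802 kilomoles

In kilomoles:
  290.3 kilomoles → 290.3
  8.498 kilomoles → 8.498
Difference: 290.3 - 8.498 = 281.802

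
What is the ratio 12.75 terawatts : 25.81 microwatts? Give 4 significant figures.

(12.75 × 10¹²) / (25.81 × 10⁻⁶) = 0.49399 × 10¹⁸

494000000000000000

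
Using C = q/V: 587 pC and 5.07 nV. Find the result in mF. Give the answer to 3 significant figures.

(587 × 10^-12) / (5.07 × 10^-9) = 115.78 × 10^-3 F

116 mF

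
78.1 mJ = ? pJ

milli = 10^-3, pico = 10^-12; factor is 10^9.
78.1 × 10^9 = 78100000000

78100000000 pJ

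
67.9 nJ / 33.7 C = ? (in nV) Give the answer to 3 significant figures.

2.01 nV

(67.9 × 10^-9) / (33.7) = 2.0148 × 10^-9 V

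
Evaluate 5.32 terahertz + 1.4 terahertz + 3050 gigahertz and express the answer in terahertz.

9.77 terahertz

In terahertz:
  5.32 terahertz → 5.32
  1.4 terahertz → 1.4
  3050 gigahertz = 3050 × 10⁻³ terahertz = 3.05
Sum: 5.32 + 1.4 + 3.05 = 9.77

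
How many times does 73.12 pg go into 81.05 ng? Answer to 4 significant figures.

1108

(81.05 × 10^-9) / (73.12 × 10^-12) = 1.1085 × 10^3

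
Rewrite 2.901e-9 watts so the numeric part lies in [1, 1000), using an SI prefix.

= 2.901e-9 watts; 1e-9 is nano.

2.901 nanowatts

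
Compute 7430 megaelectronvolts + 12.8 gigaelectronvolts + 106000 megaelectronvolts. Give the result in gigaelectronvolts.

In gigaelectronvolts:
  7430 megaelectronvolts = 7430e-3 gigaelectronvolts = 7.43
  12.8 gigaelectronvolts → 12.8
  106000 megaelectronvolts = 106000e-3 gigaelectronvolts = 106
Sum: 7.43 + 12.8 + 106 = 126.23

126.23 gigaelectronvolts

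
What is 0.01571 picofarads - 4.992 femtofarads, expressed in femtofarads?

In femtofarads:
  0.01571 picofarads = 0.01571 × 10^3 femtofarads = 15.71
  4.992 femtofarads → 4.992
Difference: 15.71 - 4.992 = 10.718

10.718 femtofarads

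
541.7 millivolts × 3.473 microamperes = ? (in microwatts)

1.8813241 microwatts

541.7e-3 × 3.473e-6 = 1881.3241e-9 W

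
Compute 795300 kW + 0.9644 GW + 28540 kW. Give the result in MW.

In MW:
  795300 kW = 795300 × 10^-3 MW = 795.3
  0.9644 GW = 0.9644 × 10^3 MW = 964.4
  28540 kW = 28540 × 10^-3 MW = 28.54
Sum: 795.3 + 964.4 + 28.54 = 1788.24

1788.24 MW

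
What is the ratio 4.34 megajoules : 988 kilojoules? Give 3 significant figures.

(4.34e6) / (988e3) = 0.004393e3

4.39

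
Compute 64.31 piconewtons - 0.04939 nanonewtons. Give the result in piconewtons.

14.92 piconewtons

In piconewtons:
  64.31 piconewtons → 64.31
  0.04939 nanonewtons = 0.04939e3 piconewtons = 49.39
Difference: 64.31 - 49.39 = 14.92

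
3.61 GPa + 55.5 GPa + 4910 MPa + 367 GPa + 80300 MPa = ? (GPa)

In GPa:
  3.61 GPa → 3.61
  55.5 GPa → 55.5
  4910 MPa = 4910 × 10⁻³ GPa = 4.91
  367 GPa → 367
  80300 MPa = 80300 × 10⁻³ GPa = 80.3
Sum: 3.61 + 55.5 + 4.91 + 367 + 80.3 = 511.32

511.32 GPa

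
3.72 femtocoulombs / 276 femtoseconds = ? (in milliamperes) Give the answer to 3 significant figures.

(3.72e-15) / (276e-15) = 0.013478 A

13.5 milliamperes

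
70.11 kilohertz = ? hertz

kilo = 1e3, (no prefix) = 1e0; factor is 1e3.
70.11 × 1e3 = 70110

70110 hertz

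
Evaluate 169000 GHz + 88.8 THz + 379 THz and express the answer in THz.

636.8 THz

In THz:
  169000 GHz = 169000 × 10⁻³ THz = 169
  88.8 THz → 88.8
  379 THz → 379
Sum: 169 + 88.8 + 379 = 636.8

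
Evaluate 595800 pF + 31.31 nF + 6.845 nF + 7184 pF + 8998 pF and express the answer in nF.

650.137 nF

In nF:
  595800 pF = 595800e-3 nF = 595.8
  31.31 nF → 31.31
  6.845 nF → 6.845
  7184 pF = 7184e-3 nF = 7.184
  8998 pF = 8998e-3 nF = 8.998
Sum: 595.8 + 31.31 + 6.845 + 7.184 + 8.998 = 650.137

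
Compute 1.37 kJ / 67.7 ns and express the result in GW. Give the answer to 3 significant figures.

(1.37 × 10^3) / (67.7 × 10^-9) = 0.020236 × 10^12 W

20.2 GW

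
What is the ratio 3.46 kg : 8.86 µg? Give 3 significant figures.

391000000

(3.46 × 10^3) / (8.86 × 10^-6) = 0.3905 × 10^9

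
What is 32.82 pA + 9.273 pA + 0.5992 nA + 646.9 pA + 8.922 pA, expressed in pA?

1297.115 pA

In pA:
  32.82 pA → 32.82
  9.273 pA → 9.273
  0.5992 nA = 0.5992e3 pA = 599.2
  646.9 pA → 646.9
  8.922 pA → 8.922
Sum: 32.82 + 9.273 + 599.2 + 646.9 + 8.922 = 1297.115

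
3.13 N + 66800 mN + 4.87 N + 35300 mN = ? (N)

In N:
  3.13 N → 3.13
  66800 mN = 66800 × 10⁻³ N = 66.8
  4.87 N → 4.87
  35300 mN = 35300 × 10⁻³ N = 35.3
Sum: 3.13 + 66.8 + 4.87 + 35.3 = 110.1

110.1 N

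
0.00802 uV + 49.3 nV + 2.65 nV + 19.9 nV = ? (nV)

In nV:
  0.00802 uV = 0.00802e3 nV = 8.02
  49.3 nV → 49.3
  2.65 nV → 2.65
  19.9 nV → 19.9
Sum: 8.02 + 49.3 + 2.65 + 19.9 = 79.87

79.87 nV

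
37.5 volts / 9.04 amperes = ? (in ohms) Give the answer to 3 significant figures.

4.15 ohms

(37.5) / (9.04) = 4.1482 Ω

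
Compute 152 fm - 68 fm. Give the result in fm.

In fm:
  152 fm → 152
  68 fm → 68
Difference: 152 - 68 = 84

84 fm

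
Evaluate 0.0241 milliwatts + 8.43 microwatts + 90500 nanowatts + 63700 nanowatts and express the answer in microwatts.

In microwatts:
  0.0241 milliwatts = 0.0241 × 10^3 microwatts = 24.1
  8.43 microwatts → 8.43
  90500 nanowatts = 90500 × 10^-3 microwatts = 90.5
  63700 nanowatts = 63700 × 10^-3 microwatts = 63.7
Sum: 24.1 + 8.43 + 90.5 + 63.7 = 186.73

186.73 microwatts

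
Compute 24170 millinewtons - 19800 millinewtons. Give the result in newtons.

4.37 newtons

In newtons:
  24170 millinewtons = 24170e-3 newtons = 24.17
  19800 millinewtons = 19800e-3 newtons = 19.8
Difference: 24.17 - 19.8 = 4.37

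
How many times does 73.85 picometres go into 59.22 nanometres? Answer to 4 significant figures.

801.9

(59.22 × 10^-9) / (73.85 × 10^-12) = 0.8019 × 10^3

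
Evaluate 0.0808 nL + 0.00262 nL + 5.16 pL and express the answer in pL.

88.58 pL

In pL:
  0.0808 nL = 0.0808e3 pL = 80.8
  0.00262 nL = 0.00262e3 pL = 2.62
  5.16 pL → 5.16
Sum: 80.8 + 2.62 + 5.16 = 88.58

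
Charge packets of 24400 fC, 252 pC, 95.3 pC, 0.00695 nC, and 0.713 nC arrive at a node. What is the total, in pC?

In pC:
  24400 fC = 24400 × 10^-3 pC = 24.4
  252 pC → 252
  95.3 pC → 95.3
  0.00695 nC = 0.00695 × 10^3 pC = 6.95
  0.713 nC = 0.713 × 10^3 pC = 713
Sum: 24.4 + 252 + 95.3 + 6.95 + 713 = 1091.65

1091.65 pC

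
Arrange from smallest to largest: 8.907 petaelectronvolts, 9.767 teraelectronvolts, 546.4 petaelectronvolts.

8.907 petaelectronvolts = 8907000000000000 electronvolts
9.767 teraelectronvolts = 9767000000000 electronvolts
546.4 petaelectronvolts = 546400000000000000 electronvolts

9.767 teraelectronvolts < 8.907 petaelectronvolts < 546.4 petaelectronvolts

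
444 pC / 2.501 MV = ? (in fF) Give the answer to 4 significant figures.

0.1775 fF

(444e-12) / (2.501e6) = 177.529e-18 F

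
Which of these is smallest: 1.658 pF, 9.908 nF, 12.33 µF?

1.658 pF = 0.000000000001658 F
9.908 nF = 0.000000009908 F
12.33 µF = 0.00001233 F

1.658 pF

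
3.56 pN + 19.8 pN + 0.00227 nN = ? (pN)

25.63 pN

In pN:
  3.56 pN → 3.56
  19.8 pN → 19.8
  0.00227 nN = 0.00227 × 10^3 pN = 2.27
Sum: 3.56 + 19.8 + 2.27 = 25.63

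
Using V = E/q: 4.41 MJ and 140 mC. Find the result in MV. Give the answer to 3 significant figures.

31.5 MV

(4.41e6) / (140e-3) = 0.0315e9 V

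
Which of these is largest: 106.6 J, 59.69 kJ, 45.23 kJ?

106.6 J = 106.6 J
59.69 kJ = 59690 J
45.23 kJ = 45230 J

59.69 kJ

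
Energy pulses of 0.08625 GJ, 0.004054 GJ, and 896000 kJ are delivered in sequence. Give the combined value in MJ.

986.304 MJ

In MJ:
  0.08625 GJ = 0.08625 × 10³ MJ = 86.25
  0.004054 GJ = 0.004054 × 10³ MJ = 4.054
  896000 kJ = 896000 × 10⁻³ MJ = 896
Sum: 86.25 + 4.054 + 896 = 986.304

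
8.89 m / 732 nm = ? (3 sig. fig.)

12100000

(8.89) / (732 × 10⁻⁹) = 0.01214 × 10⁹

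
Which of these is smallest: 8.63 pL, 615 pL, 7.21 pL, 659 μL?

7.21 pL

8.63 pL = 0.00000000000863 L
615 pL = 0.000000000615 L
7.21 pL = 0.00000000000721 L
659 μL = 0.000659 L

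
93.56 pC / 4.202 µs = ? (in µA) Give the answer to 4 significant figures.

22.27 µA

(93.56 × 10⁻¹²) / (4.202 × 10⁻⁶) = 22.2656 × 10⁻⁶ A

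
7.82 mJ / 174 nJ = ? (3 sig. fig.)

(7.82 × 10^-3) / (174 × 10^-9) = 0.04494 × 10^6

44900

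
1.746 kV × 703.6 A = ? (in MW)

1.746 × 10³ × 703.6 = 1228.4856 × 10³ W

1.2284856 MW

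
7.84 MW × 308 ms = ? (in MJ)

2.41472 MJ

7.84 × 10^6 × 308 × 10^-3 = 2414.72 × 10^3 J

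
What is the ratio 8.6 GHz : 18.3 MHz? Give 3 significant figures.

(8.6 × 10⁹) / (18.3 × 10⁶) = 0.4699 × 10³

470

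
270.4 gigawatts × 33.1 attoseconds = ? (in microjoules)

8.95024 microjoules

270.4e9 × 33.1e-18 = 8950.24e-9 J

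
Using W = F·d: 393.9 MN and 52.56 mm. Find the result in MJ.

393.9 × 10⁶ × 52.56 × 10⁻³ = 20703.384 × 10³ J

20.703384 MJ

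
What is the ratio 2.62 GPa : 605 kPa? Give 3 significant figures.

4330

(2.62e9) / (605e3) = 0.004331e6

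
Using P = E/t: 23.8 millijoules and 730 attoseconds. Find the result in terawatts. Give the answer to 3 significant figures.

32.6 terawatts

(23.8 × 10⁻³) / (730 × 10⁻¹⁸) = 0.032603 × 10¹⁵ W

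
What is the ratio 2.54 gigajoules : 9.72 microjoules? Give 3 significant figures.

(2.54 × 10^9) / (9.72 × 10^-6) = 0.2613 × 10^15

261000000000000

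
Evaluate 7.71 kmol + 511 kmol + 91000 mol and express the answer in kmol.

609.71 kmol

In kmol:
  7.71 kmol → 7.71
  511 kmol → 511
  91000 mol = 91000 × 10⁻³ kmol = 91
Sum: 7.71 + 511 + 91 = 609.71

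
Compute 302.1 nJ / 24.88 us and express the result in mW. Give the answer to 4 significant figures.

(302.1 × 10⁻⁹) / (24.88 × 10⁻⁶) = 12.1423 × 10⁻³ W

12.14 mW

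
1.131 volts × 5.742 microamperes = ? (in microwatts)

1.131 × 5.742 × 10⁻⁶ = 6.494202 × 10⁻⁶ W

6.494202 microwatts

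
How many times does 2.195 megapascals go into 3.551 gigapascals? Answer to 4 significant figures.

1618

(3.551e9) / (2.195e6) = 1.6178e3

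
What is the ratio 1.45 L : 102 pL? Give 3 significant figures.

(1.45) / (102e-12) = 0.01422e12

14200000000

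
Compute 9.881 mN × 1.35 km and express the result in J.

13.33935 J

9.881 × 10^-3 × 1.35 × 10^3 = 13.33935 J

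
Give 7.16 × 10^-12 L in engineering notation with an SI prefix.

= 7.16 × 10^-12 L; 10^-12 is pico.

7.16 pL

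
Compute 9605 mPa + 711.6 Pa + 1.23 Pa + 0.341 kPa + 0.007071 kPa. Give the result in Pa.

1070.506 Pa

In Pa:
  9605 mPa = 9605e-3 Pa = 9.605
  711.6 Pa → 711.6
  1.23 Pa → 1.23
  0.341 kPa = 0.341e3 Pa = 341
  0.007071 kPa = 0.007071e3 Pa = 7.071
Sum: 9.605 + 711.6 + 1.23 + 341 + 7.071 = 1070.506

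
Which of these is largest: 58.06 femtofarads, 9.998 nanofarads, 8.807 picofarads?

58.06 femtofarads = 0.00000000000005806 farads
9.998 nanofarads = 0.000000009998 farads
8.807 picofarads = 0.000000000008807 farads

9.998 nanofarads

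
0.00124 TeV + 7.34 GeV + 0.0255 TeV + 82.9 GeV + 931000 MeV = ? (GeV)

1047.98 GeV

In GeV:
  0.00124 TeV = 0.00124 × 10³ GeV = 1.24
  7.34 GeV → 7.34
  0.0255 TeV = 0.0255 × 10³ GeV = 25.5
  82.9 GeV → 82.9
  931000 MeV = 931000 × 10⁻³ GeV = 931
Sum: 1.24 + 7.34 + 25.5 + 82.9 + 931 = 1047.98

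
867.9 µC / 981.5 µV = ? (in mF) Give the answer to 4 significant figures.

884.3 mF

(867.9 × 10⁻⁶) / (981.5 × 10⁻⁶) = 0.884259 F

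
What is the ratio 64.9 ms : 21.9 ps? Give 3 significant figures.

(64.9 × 10⁻³) / (21.9 × 10⁻¹²) = 2.963 × 10⁹

2960000000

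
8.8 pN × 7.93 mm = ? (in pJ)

0.069784 pJ

8.8 × 10^-12 × 7.93 × 10^-3 = 69.784 × 10^-15 J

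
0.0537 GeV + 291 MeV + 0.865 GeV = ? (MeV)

1209.7 MeV

In MeV:
  0.0537 GeV = 0.0537 × 10^3 MeV = 53.7
  291 MeV → 291
  0.865 GeV = 0.865 × 10^3 MeV = 865
Sum: 53.7 + 291 + 865 = 1209.7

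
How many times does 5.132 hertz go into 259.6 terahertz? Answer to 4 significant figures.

(259.6 × 10¹²) / (5.132) = 50.585 × 10¹²

50580000000000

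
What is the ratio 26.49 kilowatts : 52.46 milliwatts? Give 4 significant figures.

505000

(26.49 × 10³) / (52.46 × 10⁻³) = 0.50496 × 10⁶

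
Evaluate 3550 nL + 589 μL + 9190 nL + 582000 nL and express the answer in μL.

1183.74 μL

In μL:
  3550 nL = 3550e-3 μL = 3.55
  589 μL → 589
  9190 nL = 9190e-3 μL = 9.19
  582000 nL = 582000e-3 μL = 582
Sum: 3.55 + 589 + 9.19 + 582 = 1183.74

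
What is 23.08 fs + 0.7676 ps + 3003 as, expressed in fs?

793.683 fs

In fs:
  23.08 fs → 23.08
  0.7676 ps = 0.7676 × 10^3 fs = 767.6
  3003 as = 3003 × 10^-3 fs = 3.003
Sum: 23.08 + 767.6 + 3.003 = 793.683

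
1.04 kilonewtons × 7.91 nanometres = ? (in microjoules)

8.2264 microjoules

1.04e3 × 7.91e-9 = 8.2264e-6 J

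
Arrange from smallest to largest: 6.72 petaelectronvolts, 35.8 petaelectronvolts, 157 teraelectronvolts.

6.72 petaelectronvolts = 6720000000000000 electronvolts
35.8 petaelectronvolts = 35800000000000000 electronvolts
157 teraelectronvolts = 157000000000000 electronvolts

157 teraelectronvolts < 6.72 petaelectronvolts < 35.8 petaelectronvolts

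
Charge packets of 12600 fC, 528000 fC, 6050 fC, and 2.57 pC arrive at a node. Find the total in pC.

549.22 pC

In pC:
  12600 fC = 12600 × 10^-3 pC = 12.6
  528000 fC = 528000 × 10^-3 pC = 528
  6050 fC = 6050 × 10^-3 pC = 6.05
  2.57 pC → 2.57
Sum: 12.6 + 528 + 6.05 + 2.57 = 549.22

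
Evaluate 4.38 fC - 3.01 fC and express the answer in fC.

In fC:
  4.38 fC → 4.38
  3.01 fC → 3.01
Difference: 4.38 - 3.01 = 1.37

1.37 fC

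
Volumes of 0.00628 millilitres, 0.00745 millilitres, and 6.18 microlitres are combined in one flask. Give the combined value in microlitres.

19.91 microlitres

In microlitres:
  0.00628 millilitres = 0.00628 × 10³ microlitres = 6.28
  0.00745 millilitres = 0.00745 × 10³ microlitres = 7.45
  6.18 microlitres → 6.18
Sum: 6.28 + 7.45 + 6.18 = 19.91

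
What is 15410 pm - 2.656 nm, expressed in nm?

12.754 nm

In nm:
  15410 pm = 15410e-3 nm = 15.41
  2.656 nm → 2.656
Difference: 15.41 - 2.656 = 12.754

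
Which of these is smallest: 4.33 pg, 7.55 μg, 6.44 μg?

4.33 pg

4.33 pg = 0.00000000000433 g
7.55 μg = 0.00000755 g
6.44 μg = 0.00000644 g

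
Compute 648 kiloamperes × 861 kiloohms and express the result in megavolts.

648 × 10^3 × 861 × 10^3 = 557928 × 10^6 V

557928 megavolts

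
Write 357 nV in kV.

nano = 1e-9, kilo = 1e3; factor is 1e-12.
357 × 1e-12 = 0.000000000357

0.000000000357 kV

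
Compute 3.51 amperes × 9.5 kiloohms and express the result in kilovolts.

33.345 kilovolts

3.51 × 9.5 × 10^3 = 33.345 × 10^3 V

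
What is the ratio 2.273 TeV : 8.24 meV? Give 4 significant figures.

(2.273 × 10¹²) / (8.24 × 10⁻³) = 0.27585 × 10¹⁵

275800000000000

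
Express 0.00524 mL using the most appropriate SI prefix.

5.24 uL

= 5.24e-6 L; 1e-6 is micro.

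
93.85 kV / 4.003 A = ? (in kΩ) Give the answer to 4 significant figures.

23.44 kΩ

(93.85 × 10³) / (4.003) = 23.4449 × 10³ Ω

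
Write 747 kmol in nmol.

kilo = 1e3, nano = 1e-9; factor is 1e12.
747 × 1e12 = 747000000000000

747000000000000 nmol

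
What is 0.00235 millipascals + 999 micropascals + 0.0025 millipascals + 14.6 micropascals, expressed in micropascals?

1018.45 micropascals

In micropascals:
  0.00235 millipascals = 0.00235e3 micropascals = 2.35
  999 micropascals → 999
  0.0025 millipascals = 0.0025e3 micropascals = 2.5
  14.6 micropascals → 14.6
Sum: 2.35 + 999 + 2.5 + 14.6 = 1018.45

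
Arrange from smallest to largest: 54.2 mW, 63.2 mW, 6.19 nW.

54.2 mW = 0.0542 W
63.2 mW = 0.0632 W
6.19 nW = 0.00000000619 W

6.19 nW < 54.2 mW < 63.2 mW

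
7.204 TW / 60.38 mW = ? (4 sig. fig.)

(7.204 × 10^12) / (60.38 × 10^-3) = 0.11931 × 10^15

119300000000000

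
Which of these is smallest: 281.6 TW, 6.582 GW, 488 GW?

281.6 TW = 281600000000000 W
6.582 GW = 6582000000 W
488 GW = 488000000000 W

6.582 GW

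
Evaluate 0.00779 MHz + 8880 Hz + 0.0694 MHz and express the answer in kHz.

86.07 kHz

In kHz:
  0.00779 MHz = 0.00779e3 kHz = 7.79
  8880 Hz = 8880e-3 kHz = 8.88
  0.0694 MHz = 0.0694e3 kHz = 69.4
Sum: 7.79 + 8.88 + 69.4 = 86.07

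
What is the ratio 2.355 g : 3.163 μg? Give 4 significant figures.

(2.355) / (3.163 × 10⁻⁶) = 0.74455 × 10⁶

744500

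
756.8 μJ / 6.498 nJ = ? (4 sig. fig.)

(756.8e-6) / (6.498e-9) = 116.47e3

116500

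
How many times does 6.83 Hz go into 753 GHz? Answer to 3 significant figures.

110000000000

(753e9) / (6.83) = 110.2e9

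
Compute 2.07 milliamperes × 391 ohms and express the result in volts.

0.80937 volts

2.07 × 10⁻³ × 391 = 809.37 × 10⁻³ V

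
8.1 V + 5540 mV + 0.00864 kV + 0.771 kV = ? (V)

In V:
  8.1 V → 8.1
  5540 mV = 5540 × 10^-3 V = 5.54
  0.00864 kV = 0.00864 × 10^3 V = 8.64
  0.771 kV = 0.771 × 10^3 V = 771
Sum: 8.1 + 5.54 + 8.64 + 771 = 793.28

793.28 V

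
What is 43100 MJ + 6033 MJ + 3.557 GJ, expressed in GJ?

52.69 GJ

In GJ:
  43100 MJ = 43100 × 10^-3 GJ = 43.1
  6033 MJ = 6033 × 10^-3 GJ = 6.033
  3.557 GJ → 3.557
Sum: 43.1 + 6.033 + 3.557 = 52.69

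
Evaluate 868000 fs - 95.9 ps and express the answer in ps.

In ps:
  868000 fs = 868000e-3 ps = 868
  95.9 ps → 95.9
Difference: 868 - 95.9 = 772.1

772.1 ps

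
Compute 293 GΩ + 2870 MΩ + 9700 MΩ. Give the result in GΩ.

305.57 GΩ

In GΩ:
  293 GΩ → 293
  2870 MΩ = 2870 × 10^-3 GΩ = 2.87
  9700 MΩ = 9700 × 10^-3 GΩ = 9.7
Sum: 293 + 2.87 + 9.7 = 305.57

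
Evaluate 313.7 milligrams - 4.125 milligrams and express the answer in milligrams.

309.575 milligrams

In milligrams:
  313.7 milligrams → 313.7
  4.125 milligrams → 4.125
Difference: 313.7 - 4.125 = 309.575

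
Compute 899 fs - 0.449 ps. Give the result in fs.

450 fs

In fs:
  899 fs → 899
  0.449 ps = 0.449 × 10^3 fs = 449
Difference: 899 - 449 = 450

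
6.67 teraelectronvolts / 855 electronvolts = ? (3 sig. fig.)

7800000000

(6.67 × 10^12) / (855) = 0.007801 × 10^12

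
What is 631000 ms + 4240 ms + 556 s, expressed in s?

In s:
  631000 ms = 631000 × 10^-3 s = 631
  4240 ms = 4240 × 10^-3 s = 4.24
  556 s → 556
Sum: 631 + 4.24 + 556 = 1191.24

1191.24 s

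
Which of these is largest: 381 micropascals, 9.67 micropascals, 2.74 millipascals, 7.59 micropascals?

2.74 millipascals

381 micropascals = 0.000381 pascals
9.67 micropascals = 0.00000967 pascals
2.74 millipascals = 0.00274 pascals
7.59 micropascals = 0.00000759 pascals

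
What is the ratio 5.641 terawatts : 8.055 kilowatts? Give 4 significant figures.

700300000

(5.641 × 10^12) / (8.055 × 10^3) = 0.70031 × 10^9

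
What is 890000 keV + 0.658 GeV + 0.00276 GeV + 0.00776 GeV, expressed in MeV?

1558.52 MeV

In MeV:
  890000 keV = 890000 × 10^-3 MeV = 890
  0.658 GeV = 0.658 × 10^3 MeV = 658
  0.00276 GeV = 0.00276 × 10^3 MeV = 2.76
  0.00776 GeV = 0.00776 × 10^3 MeV = 7.76
Sum: 890 + 658 + 2.76 + 7.76 = 1558.52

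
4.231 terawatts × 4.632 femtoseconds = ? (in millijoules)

4.231 × 10^12 × 4.632 × 10^-15 = 19.597992 × 10^-3 J

19.597992 millijoules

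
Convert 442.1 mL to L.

milli = 1e-3, (no prefix) = 1e0; factor is 1e-3.
442.1 × 1e-3 = 0.4421

0.4421 L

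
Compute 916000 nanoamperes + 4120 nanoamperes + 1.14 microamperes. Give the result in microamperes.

In microamperes:
  916000 nanoamperes = 916000e-3 microamperes = 916
  4120 nanoamperes = 4120e-3 microamperes = 4.12
  1.14 microamperes → 1.14
Sum: 916 + 4.12 + 1.14 = 921.26

921.26 microamperes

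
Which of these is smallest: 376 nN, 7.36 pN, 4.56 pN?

376 nN = 0.000000376 N
7.36 pN = 0.00000000000736 N
4.56 pN = 0.00000000000456 N

4.56 pN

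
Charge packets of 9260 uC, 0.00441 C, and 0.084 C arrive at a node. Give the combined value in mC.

In mC:
  9260 uC = 9260e-3 mC = 9.26
  0.00441 C = 0.00441e3 mC = 4.41
  0.084 C = 0.084e3 mC = 84
Sum: 9.26 + 4.41 + 84 = 97.67

97.67 mC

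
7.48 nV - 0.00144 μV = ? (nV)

In nV:
  7.48 nV → 7.48
  0.00144 μV = 0.00144 × 10^3 nV = 1.44
Difference: 7.48 - 1.44 = 6.04

6.04 nV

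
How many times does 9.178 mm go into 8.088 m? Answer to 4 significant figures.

881.2

(8.088) / (9.178e-3) = 0.88124e3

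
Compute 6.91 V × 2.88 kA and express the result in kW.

6.91 × 2.88e3 = 19.9008e3 W

19.9008 kW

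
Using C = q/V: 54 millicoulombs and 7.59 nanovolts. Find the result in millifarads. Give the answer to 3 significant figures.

(54e-3) / (7.59e-9) = 7.1146e6 F

7110000000 millifarads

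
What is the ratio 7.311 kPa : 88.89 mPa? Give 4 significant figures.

82250

(7.311 × 10^3) / (88.89 × 10^-3) = 0.082248 × 10^6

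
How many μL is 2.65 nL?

nano = 10⁻⁹, micro = 10⁻⁶; factor is 10⁻³.
2.65 × 10⁻³ = 0.00265

0.00265 μL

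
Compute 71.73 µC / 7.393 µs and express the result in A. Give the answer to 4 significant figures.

9.702 A

(71.73 × 10⁻⁶) / (7.393 × 10⁻⁶) = 9.70242 A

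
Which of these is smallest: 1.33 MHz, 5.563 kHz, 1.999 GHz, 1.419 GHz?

5.563 kHz

1.33 MHz = 1330000 Hz
5.563 kHz = 5563 Hz
1.999 GHz = 1999000000 Hz
1.419 GHz = 1419000000 Hz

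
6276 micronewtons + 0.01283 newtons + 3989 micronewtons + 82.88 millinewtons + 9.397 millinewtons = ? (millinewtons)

In millinewtons:
  6276 micronewtons = 6276 × 10^-3 millinewtons = 6.276
  0.01283 newtons = 0.01283 × 10^3 millinewtons = 12.83
  3989 micronewtons = 3989 × 10^-3 millinewtons = 3.989
  82.88 millinewtons → 82.88
  9.397 millinewtons → 9.397
Sum: 6.276 + 12.83 + 3.989 + 82.88 + 9.397 = 115.372

115.372 millinewtons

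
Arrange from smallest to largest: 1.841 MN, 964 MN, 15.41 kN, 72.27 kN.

1.841 MN = 1841000 N
964 MN = 964000000 N
15.41 kN = 15410 N
72.27 kN = 72270 N

15.41 kN < 72.27 kN < 1.841 MN < 964 MN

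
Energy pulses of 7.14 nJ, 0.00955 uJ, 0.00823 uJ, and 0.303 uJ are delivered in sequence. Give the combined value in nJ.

327.92 nJ

In nJ:
  7.14 nJ → 7.14
  0.00955 uJ = 0.00955e3 nJ = 9.55
  0.00823 uJ = 0.00823e3 nJ = 8.23
  0.303 uJ = 0.303e3 nJ = 303
Sum: 7.14 + 9.55 + 8.23 + 303 = 327.92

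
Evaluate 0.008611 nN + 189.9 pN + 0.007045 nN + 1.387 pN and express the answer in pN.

206.943 pN

In pN:
  0.008611 nN = 0.008611 × 10³ pN = 8.611
  189.9 pN → 189.9
  0.007045 nN = 0.007045 × 10³ pN = 7.045
  1.387 pN → 1.387
Sum: 8.611 + 189.9 + 7.045 + 1.387 = 206.943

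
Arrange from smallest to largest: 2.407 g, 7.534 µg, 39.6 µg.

2.407 g = 2.407 g
7.534 µg = 0.000007534 g
39.6 µg = 0.0000396 g

7.534 µg < 39.6 µg < 2.407 g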